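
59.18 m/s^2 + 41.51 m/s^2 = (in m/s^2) 100.7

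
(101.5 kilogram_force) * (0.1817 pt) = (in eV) 3.982e+17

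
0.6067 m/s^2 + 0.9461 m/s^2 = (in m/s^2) 1.553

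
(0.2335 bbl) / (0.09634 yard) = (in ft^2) 4.536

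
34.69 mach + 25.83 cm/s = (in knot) 2.296e+04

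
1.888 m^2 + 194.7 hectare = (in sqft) 2.096e+07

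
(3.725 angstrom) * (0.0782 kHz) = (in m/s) 2.913e-08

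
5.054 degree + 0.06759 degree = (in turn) 0.01423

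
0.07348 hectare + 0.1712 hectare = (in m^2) 2447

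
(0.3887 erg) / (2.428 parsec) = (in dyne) 5.188e-20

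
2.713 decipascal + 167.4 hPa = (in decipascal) 1.674e+05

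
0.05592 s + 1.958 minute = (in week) 0.0001943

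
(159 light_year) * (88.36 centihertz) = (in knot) 2.584e+18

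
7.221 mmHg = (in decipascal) 9627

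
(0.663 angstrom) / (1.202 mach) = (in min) 2.7e-15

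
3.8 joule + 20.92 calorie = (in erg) 9.133e+08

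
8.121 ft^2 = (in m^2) 0.7545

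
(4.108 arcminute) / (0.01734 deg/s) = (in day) 4.57e-05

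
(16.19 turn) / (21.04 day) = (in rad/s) 5.596e-05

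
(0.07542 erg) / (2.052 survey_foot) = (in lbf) 2.711e-09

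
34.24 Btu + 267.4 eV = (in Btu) 34.24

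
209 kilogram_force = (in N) 2050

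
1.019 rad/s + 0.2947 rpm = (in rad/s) 1.05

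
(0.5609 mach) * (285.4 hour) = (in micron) 1.962e+14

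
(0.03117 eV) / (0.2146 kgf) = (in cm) 2.373e-19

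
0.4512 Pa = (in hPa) 0.004512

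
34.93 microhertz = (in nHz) 3.493e+04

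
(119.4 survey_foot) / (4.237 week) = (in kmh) 5.113e-05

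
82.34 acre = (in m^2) 3.332e+05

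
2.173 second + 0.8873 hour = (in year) 0.0001014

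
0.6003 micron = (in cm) 6.003e-05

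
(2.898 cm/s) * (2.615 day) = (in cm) 6.548e+05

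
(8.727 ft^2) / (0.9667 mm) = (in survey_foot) 2752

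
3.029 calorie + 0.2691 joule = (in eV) 8.078e+19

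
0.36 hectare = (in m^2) 3600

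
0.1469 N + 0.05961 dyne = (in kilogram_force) 0.01498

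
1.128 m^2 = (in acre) 0.0002787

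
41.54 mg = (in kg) 4.154e-05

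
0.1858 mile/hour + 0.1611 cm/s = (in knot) 0.1646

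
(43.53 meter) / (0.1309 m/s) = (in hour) 0.09237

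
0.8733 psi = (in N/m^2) 6021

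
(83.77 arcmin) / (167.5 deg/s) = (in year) 2.643e-10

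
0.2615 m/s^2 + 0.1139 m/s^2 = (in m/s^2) 0.3754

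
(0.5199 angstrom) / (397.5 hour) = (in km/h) 1.308e-16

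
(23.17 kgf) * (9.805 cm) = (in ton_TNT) 5.325e-09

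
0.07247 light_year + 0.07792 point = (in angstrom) 6.856e+24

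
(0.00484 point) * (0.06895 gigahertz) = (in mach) 0.3458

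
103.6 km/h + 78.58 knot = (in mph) 154.8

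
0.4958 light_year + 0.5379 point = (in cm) 4.691e+17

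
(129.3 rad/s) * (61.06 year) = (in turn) 3.963e+10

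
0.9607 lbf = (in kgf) 0.4358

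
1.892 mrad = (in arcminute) 6.504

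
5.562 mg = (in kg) 5.562e-06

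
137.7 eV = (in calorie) 5.273e-18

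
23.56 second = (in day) 0.0002727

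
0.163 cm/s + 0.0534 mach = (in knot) 35.35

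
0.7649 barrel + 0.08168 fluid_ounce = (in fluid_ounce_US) 4112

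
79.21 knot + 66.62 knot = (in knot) 145.8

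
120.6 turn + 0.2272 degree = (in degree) 4.342e+04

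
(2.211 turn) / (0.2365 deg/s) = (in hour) 0.9349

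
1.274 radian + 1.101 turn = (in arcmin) 2.816e+04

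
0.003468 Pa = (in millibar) 3.468e-05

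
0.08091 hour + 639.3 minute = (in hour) 10.74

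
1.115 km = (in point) 3.161e+06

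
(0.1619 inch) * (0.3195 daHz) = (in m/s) 0.01314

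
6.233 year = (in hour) 5.46e+04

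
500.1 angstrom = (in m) 5.001e-08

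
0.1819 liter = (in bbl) 0.001144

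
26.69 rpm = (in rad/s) 2.795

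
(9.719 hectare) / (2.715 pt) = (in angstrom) 1.015e+18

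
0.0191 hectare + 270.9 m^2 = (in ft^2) 4972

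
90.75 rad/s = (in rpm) 866.6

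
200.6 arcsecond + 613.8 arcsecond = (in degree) 0.2262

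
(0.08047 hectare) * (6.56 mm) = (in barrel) 33.2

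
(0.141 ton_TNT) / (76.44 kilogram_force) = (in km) 787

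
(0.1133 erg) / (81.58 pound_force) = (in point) 8.85e-08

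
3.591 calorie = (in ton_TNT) 3.591e-09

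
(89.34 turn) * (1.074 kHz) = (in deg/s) 3.454e+07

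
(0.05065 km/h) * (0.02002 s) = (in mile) 1.75e-07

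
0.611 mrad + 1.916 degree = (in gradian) 2.168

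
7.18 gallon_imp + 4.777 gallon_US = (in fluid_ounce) 1715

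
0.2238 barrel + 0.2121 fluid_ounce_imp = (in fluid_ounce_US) 1203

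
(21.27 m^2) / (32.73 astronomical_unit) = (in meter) 4.344e-12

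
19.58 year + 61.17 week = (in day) 7575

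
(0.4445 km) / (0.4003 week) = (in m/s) 0.001836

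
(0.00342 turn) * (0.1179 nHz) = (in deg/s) 1.452e-10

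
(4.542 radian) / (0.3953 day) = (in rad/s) 0.000133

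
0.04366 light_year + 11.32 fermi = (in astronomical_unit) 2761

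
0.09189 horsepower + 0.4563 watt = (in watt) 68.98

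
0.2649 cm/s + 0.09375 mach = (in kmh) 114.9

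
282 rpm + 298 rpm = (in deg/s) 3480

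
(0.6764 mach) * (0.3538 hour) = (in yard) 3.208e+05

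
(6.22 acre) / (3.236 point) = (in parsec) 7.146e-10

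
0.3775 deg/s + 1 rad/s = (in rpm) 9.612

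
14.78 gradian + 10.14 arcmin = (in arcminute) 808.3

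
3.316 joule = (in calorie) 0.7925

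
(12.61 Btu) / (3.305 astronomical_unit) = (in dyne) 0.002691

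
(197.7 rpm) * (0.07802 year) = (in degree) 2.919e+09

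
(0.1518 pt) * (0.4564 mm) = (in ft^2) 2.631e-07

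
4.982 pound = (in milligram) 2.26e+06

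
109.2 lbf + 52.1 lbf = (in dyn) 7.175e+07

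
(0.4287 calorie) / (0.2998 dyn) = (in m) 5.983e+05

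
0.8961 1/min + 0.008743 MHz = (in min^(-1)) 5.246e+05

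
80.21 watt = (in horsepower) 0.1076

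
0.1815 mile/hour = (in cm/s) 8.114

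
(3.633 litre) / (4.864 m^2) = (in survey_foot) 0.002451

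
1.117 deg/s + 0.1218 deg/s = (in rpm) 0.2065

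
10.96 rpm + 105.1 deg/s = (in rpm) 28.48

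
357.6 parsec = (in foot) 3.62e+19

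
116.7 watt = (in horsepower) 0.1565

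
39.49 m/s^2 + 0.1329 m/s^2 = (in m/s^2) 39.62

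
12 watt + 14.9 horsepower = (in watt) 1.112e+04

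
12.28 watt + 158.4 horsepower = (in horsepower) 158.4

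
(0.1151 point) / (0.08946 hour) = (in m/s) 1.261e-07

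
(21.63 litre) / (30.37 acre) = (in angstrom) 1760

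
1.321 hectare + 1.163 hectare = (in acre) 6.138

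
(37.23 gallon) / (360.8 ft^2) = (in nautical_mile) 2.27e-06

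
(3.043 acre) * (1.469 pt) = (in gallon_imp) 1404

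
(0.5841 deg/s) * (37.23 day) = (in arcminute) 1.127e+08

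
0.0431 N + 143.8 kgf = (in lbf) 317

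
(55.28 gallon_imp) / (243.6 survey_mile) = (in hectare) 6.41e-11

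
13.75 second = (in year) 4.36e-07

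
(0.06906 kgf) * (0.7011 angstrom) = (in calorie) 1.135e-11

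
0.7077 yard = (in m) 0.6471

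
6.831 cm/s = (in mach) 0.0002006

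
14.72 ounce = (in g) 417.3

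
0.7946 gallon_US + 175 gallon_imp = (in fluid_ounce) 2.7e+04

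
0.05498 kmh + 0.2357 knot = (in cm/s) 13.65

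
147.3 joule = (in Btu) 0.1396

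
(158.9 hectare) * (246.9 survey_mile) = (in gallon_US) 1.668e+14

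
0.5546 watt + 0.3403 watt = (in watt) 0.8949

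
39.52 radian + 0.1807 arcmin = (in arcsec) 8.152e+06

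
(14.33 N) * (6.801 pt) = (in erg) 3.438e+05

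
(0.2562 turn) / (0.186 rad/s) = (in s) 8.655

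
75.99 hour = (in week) 0.4523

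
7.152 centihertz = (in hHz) 0.0007152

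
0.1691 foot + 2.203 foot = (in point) 2049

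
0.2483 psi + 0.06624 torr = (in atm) 0.01698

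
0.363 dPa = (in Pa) 0.0363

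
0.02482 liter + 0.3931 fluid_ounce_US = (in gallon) 0.009628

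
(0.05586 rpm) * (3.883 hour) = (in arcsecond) 1.687e+07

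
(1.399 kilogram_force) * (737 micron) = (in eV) 6.311e+16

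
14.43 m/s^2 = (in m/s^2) 14.43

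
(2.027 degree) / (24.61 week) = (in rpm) 2.27e-08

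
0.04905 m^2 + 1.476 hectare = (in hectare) 1.476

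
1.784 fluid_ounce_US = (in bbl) 0.0003318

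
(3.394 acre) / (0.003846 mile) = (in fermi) 2.219e+18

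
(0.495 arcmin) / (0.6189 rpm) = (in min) 3.703e-05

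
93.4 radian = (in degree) 5351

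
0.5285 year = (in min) 2.778e+05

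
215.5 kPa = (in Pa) 2.155e+05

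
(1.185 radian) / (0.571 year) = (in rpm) 6.284e-07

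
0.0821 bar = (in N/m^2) 8210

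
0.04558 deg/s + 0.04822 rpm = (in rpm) 0.05582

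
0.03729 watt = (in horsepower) 5.001e-05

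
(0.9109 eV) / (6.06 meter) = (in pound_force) 5.414e-21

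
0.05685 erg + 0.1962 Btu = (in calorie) 49.47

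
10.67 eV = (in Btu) 1.62e-21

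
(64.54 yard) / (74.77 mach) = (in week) 3.833e-09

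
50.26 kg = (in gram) 5.026e+04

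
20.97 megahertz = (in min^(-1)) 1.258e+09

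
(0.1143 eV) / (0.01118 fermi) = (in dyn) 163.8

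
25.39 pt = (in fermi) 8.957e+12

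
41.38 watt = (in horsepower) 0.05549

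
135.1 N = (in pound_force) 30.37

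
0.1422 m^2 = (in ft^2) 1.531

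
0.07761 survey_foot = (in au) 1.581e-13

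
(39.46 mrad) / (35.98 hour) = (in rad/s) 3.046e-07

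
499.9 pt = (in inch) 6.943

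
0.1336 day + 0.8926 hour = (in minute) 245.9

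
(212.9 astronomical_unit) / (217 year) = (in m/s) 4654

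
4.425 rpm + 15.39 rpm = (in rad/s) 2.075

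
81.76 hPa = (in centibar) 8.176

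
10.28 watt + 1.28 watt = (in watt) 11.56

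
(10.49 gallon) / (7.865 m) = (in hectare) 5.049e-07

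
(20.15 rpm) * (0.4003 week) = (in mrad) 5.109e+08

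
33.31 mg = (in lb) 7.344e-05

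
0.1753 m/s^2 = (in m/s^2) 0.1753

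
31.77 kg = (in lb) 70.04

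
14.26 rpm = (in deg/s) 85.56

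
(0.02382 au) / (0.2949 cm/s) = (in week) 1.998e+06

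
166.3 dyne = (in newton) 0.001663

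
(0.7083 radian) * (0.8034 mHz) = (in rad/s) 0.000569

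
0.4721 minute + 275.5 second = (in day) 0.003517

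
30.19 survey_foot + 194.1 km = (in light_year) 2.052e-11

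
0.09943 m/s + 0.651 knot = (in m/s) 0.4343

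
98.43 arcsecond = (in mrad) 0.4772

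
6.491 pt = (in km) 2.29e-06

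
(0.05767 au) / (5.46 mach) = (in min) 7.734e+04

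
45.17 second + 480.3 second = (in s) 525.5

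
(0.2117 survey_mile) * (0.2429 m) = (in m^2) 82.76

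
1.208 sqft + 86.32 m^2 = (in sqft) 930.3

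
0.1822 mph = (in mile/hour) 0.1822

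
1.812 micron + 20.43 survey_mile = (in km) 32.88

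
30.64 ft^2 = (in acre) 0.0007034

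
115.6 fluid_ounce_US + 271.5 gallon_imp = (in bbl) 7.785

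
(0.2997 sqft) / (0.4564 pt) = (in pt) 4.902e+05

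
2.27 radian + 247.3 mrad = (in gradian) 160.3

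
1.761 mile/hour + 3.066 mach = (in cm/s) 1.045e+05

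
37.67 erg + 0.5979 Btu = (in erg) 6.308e+09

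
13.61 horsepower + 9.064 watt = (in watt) 1.016e+04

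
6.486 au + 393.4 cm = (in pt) 2.75e+15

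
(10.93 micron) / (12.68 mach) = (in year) 8.027e-17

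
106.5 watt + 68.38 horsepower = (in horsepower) 68.52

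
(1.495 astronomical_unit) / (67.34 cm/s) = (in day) 3.844e+06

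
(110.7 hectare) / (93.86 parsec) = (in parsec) 1.239e-29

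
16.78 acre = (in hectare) 6.791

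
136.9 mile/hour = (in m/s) 61.2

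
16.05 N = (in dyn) 1.605e+06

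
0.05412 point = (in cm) 0.001909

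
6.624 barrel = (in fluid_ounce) 3.561e+04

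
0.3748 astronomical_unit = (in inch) 2.207e+12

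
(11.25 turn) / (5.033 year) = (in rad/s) 4.453e-07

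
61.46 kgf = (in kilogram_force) 61.46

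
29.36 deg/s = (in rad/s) 0.5124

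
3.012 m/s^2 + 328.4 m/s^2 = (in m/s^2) 331.4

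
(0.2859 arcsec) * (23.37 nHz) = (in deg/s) 1.856e-12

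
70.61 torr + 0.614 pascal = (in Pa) 9415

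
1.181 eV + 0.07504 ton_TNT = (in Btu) 2.976e+05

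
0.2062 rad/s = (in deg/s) 11.81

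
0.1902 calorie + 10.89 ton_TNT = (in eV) 2.844e+29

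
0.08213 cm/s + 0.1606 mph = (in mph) 0.1624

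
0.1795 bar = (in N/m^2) 1.795e+04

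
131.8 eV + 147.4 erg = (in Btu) 1.397e-08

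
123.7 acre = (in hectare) 50.06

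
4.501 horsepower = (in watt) 3356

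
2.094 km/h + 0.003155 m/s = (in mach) 0.001718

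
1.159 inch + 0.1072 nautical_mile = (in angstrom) 1.986e+12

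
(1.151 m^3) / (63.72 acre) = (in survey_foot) 1.464e-05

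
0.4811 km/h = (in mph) 0.2989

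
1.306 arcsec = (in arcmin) 0.02177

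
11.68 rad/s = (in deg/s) 669.2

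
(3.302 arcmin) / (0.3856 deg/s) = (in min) 0.002379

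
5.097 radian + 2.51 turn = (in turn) 3.321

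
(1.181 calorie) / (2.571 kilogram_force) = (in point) 555.5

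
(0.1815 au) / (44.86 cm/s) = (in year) 1919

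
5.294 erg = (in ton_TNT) 1.265e-16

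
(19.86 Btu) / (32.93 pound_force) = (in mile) 0.08888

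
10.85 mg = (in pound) 2.392e-05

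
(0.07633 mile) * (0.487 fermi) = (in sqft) 6.439e-13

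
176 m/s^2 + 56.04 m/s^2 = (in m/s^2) 232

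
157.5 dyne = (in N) 0.001575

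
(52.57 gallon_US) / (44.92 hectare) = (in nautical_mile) 2.392e-10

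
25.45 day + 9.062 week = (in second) 7.68e+06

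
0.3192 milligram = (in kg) 3.192e-07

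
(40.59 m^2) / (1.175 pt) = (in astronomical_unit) 6.546e-07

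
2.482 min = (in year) 4.722e-06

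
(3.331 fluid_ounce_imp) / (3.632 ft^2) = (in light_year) 2.965e-20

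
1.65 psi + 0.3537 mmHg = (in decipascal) 1.142e+05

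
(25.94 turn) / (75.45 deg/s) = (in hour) 0.03438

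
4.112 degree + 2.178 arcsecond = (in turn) 0.01142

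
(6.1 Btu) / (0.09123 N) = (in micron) 7.055e+10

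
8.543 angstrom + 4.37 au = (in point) 1.853e+15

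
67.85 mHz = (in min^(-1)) 4.071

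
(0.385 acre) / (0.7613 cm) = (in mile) 127.2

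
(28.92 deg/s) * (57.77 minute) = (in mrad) 1.75e+06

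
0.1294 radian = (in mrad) 129.4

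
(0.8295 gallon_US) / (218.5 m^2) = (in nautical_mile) 7.76e-09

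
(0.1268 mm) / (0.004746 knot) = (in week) 8.587e-08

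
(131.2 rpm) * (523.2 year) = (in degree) 1.299e+13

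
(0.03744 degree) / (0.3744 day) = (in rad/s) 2.02e-08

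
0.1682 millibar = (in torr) 0.1262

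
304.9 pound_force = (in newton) 1356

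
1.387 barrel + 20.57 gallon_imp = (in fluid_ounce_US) 1.062e+04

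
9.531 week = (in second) 5.764e+06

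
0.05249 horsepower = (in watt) 39.14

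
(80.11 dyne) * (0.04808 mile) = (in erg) 6.199e+05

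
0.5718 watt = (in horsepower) 0.0007668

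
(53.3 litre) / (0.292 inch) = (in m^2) 7.186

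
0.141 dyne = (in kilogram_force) 1.438e-07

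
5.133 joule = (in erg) 5.133e+07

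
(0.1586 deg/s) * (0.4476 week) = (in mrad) 7.493e+05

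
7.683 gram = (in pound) 0.01694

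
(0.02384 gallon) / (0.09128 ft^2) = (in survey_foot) 0.03491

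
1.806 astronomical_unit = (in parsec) 8.756e-06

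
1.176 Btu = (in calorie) 296.5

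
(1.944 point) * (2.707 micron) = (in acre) 4.587e-13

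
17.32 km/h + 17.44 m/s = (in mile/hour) 49.77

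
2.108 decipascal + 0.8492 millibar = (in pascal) 85.13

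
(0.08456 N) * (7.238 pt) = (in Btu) 2.046e-07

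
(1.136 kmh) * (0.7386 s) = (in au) 1.558e-12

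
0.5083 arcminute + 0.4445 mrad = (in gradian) 0.03771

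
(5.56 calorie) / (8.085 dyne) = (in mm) 2.877e+08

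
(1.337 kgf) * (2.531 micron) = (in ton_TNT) 7.931e-15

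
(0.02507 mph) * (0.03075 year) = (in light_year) 1.149e-12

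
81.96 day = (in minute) 1.18e+05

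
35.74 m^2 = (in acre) 0.008832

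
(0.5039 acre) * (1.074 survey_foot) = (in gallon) 1.763e+05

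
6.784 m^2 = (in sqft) 73.02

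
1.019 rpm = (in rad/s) 0.1067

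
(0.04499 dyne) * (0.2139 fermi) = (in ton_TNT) 2.3e-32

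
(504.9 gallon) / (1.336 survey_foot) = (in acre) 0.00116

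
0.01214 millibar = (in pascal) 1.214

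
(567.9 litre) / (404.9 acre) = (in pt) 0.0009824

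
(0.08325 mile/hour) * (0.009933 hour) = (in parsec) 4.313e-17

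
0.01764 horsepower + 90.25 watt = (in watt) 103.4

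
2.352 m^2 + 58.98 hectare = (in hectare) 58.98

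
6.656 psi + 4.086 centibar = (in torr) 374.9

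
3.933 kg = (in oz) 138.7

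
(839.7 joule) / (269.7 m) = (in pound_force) 0.6999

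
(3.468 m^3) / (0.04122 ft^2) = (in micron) 9.056e+08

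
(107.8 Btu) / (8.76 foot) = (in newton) 4.26e+04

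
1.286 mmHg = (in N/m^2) 171.5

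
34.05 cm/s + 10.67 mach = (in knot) 7063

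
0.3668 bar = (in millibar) 366.8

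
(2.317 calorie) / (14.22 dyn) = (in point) 1.932e+08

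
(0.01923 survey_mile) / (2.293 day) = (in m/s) 0.0001562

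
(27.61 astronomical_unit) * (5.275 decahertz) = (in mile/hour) 4.874e+14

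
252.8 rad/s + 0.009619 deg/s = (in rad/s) 252.8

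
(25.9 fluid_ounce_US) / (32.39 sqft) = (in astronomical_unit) 1.702e-15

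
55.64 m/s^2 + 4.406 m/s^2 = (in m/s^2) 60.05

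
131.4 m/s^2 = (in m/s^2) 131.4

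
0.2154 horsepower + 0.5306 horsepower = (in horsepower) 0.746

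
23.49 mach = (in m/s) 7998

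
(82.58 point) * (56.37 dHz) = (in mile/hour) 0.3673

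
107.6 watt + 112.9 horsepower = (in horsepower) 113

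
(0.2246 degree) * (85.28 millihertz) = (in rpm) 0.003192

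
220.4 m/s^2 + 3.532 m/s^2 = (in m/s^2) 223.9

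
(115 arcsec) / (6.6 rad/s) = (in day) 9.777e-10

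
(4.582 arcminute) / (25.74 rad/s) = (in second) 5.178e-05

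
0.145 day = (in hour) 3.48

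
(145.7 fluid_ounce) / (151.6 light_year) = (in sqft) 3.234e-20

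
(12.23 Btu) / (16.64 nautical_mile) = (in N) 0.4187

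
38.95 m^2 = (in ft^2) 419.3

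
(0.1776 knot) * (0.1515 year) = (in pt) 1.237e+09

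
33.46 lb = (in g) 1.518e+04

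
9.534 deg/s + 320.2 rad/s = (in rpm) 3059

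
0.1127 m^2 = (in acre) 2.785e-05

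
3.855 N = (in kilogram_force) 0.3931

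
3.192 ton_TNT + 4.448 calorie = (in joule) 1.336e+10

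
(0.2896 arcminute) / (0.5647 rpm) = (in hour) 3.957e-07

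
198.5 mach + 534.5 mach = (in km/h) 8.985e+05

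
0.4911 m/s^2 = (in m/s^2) 0.4911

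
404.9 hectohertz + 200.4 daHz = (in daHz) 4249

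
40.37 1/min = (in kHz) 0.0006728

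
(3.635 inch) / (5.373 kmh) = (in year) 1.962e-09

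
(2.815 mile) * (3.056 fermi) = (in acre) 3.421e-15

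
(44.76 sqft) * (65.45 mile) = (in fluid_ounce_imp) 1.542e+10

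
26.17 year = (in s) 8.253e+08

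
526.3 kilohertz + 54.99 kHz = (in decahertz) 5.813e+04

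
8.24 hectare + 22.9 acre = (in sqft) 1.884e+06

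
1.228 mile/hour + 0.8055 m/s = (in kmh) 4.876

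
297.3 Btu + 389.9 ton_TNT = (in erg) 1.631e+19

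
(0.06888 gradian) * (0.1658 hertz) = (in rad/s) 0.0001794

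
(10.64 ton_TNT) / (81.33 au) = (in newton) 0.003659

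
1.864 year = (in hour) 1.633e+04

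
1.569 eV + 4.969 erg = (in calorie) 1.188e-07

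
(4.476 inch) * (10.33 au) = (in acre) 4.341e+07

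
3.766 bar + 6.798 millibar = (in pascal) 3.773e+05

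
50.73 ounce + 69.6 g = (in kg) 1.508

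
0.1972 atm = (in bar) 0.1998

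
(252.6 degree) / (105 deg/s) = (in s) 2.406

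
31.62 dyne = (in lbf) 7.108e-05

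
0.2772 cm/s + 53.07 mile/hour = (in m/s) 23.73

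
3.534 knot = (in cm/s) 181.8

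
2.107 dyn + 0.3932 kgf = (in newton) 3.856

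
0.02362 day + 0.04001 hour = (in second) 2185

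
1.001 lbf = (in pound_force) 1.001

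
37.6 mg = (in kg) 3.76e-05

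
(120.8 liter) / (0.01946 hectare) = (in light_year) 6.561e-20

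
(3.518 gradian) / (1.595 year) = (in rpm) 1.049e-08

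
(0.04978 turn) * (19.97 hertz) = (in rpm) 59.65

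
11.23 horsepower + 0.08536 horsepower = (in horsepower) 11.32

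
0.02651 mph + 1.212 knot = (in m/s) 0.6354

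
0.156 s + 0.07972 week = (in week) 0.07972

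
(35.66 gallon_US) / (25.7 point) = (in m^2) 14.89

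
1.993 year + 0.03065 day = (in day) 727.5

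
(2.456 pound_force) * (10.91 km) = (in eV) 7.439e+23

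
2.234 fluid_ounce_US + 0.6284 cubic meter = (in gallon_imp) 138.2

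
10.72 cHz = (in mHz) 107.2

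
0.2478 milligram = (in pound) 5.463e-07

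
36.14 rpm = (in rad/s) 3.785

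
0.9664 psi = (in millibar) 66.63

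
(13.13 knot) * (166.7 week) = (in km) 6.81e+05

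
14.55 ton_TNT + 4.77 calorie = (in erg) 6.088e+17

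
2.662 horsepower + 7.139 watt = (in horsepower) 2.672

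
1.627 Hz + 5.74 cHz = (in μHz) 1.684e+06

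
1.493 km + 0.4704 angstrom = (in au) 9.98e-09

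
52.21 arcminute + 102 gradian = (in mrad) 1617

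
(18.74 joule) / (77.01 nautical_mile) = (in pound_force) 2.954e-05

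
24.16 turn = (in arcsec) 3.131e+07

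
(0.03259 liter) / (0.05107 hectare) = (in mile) 3.965e-11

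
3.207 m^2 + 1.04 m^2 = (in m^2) 4.247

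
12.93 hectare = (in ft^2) 1.392e+06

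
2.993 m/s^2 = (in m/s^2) 2.993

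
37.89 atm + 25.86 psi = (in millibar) 4.018e+04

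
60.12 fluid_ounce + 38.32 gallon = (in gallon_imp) 32.3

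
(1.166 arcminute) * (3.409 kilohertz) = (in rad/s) 1.156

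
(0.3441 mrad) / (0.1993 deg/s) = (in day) 1.145e-06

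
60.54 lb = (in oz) 968.6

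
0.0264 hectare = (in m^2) 264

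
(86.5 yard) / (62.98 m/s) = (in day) 1.454e-05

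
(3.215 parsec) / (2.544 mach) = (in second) 1.145e+14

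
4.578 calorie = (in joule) 19.15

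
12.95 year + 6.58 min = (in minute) 6.807e+06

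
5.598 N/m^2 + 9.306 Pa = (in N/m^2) 14.9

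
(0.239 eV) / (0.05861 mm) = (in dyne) 6.533e-11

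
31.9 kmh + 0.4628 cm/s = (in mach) 0.02604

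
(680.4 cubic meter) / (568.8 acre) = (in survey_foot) 0.0009698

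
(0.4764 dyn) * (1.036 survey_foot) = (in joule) 1.504e-06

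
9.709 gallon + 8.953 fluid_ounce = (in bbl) 0.2328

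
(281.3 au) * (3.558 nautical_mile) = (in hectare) 2.773e+13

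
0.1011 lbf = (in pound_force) 0.1011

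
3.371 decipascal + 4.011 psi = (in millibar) 276.6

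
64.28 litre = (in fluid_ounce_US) 2174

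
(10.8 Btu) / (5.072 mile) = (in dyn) 1.396e+05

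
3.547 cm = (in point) 100.5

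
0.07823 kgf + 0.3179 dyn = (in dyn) 7.672e+04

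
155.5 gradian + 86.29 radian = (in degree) 5084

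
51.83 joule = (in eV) 3.235e+20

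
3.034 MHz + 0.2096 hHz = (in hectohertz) 3.034e+04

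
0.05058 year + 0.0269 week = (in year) 0.0511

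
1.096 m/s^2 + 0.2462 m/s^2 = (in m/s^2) 1.342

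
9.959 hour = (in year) 0.001137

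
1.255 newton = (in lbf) 0.2821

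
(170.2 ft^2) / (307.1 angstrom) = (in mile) 3.199e+05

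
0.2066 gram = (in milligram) 206.6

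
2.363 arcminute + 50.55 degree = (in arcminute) 3035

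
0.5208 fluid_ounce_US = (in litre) 0.0154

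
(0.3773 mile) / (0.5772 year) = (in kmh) 0.0001201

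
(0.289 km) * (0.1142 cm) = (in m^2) 0.33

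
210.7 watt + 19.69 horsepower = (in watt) 1.489e+04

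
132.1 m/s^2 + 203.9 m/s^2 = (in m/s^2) 336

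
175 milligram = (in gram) 0.175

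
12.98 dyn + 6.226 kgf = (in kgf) 6.226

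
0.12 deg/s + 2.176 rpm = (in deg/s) 13.18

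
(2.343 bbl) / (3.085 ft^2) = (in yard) 1.421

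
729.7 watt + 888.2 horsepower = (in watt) 6.631e+05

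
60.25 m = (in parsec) 1.953e-15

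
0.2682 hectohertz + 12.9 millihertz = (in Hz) 26.83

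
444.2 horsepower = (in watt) 3.312e+05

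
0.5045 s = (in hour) 0.0001401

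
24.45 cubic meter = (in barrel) 153.8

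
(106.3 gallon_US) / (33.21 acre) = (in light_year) 3.165e-22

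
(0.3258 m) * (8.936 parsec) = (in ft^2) 9.67e+17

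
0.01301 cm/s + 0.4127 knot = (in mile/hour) 0.4752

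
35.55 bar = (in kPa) 3555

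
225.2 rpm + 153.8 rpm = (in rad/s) 39.69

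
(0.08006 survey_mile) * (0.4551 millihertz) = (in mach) 0.0001722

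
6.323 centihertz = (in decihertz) 0.6323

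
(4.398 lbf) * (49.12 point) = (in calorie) 0.08102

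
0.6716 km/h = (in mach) 0.0005479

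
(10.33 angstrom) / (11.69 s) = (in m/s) 8.837e-11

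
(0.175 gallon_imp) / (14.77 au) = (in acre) 8.897e-20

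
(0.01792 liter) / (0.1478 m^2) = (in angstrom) 1.212e+06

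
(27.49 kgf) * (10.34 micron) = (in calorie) 0.0006662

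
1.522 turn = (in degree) 547.9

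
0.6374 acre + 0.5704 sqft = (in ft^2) 2.777e+04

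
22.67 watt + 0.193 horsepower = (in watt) 166.6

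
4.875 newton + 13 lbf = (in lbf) 14.1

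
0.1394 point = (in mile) 3.056e-08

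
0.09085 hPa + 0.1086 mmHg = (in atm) 0.0002326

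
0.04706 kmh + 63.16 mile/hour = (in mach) 0.08296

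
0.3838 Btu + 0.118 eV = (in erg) 4.049e+09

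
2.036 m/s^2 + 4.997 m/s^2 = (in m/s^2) 7.033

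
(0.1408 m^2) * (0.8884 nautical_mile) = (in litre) 2.317e+05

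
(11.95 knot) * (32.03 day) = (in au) 0.0001137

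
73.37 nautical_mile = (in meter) 1.359e+05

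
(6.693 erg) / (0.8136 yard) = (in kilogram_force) 9.174e-08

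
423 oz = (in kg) 11.99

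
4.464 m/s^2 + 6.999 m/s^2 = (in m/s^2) 11.46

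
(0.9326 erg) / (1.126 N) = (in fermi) 8.282e+07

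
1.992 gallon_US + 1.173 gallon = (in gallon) 3.165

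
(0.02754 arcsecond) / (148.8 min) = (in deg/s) 8.569e-10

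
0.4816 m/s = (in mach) 0.001414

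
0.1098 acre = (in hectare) 0.04443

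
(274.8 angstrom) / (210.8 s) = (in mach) 3.829e-13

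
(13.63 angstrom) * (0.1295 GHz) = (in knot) 0.3431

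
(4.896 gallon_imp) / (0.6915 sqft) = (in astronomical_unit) 2.316e-12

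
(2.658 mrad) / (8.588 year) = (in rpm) 9.372e-11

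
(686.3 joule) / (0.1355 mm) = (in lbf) 1.139e+06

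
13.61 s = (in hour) 0.003781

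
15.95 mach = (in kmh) 1.955e+04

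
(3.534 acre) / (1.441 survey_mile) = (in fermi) 6.167e+15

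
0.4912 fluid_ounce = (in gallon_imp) 0.003195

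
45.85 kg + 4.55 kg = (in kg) 50.4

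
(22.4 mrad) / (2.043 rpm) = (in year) 3.32e-09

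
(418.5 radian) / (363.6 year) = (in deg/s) 2.091e-06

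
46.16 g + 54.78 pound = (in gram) 2.489e+04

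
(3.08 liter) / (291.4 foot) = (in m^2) 3.468e-05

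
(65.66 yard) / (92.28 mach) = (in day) 2.212e-08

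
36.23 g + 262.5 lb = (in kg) 119.1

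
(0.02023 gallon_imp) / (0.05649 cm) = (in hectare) 1.628e-05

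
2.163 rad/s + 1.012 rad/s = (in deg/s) 181.9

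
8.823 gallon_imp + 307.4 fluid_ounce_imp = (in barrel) 0.3072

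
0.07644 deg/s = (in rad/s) 0.001334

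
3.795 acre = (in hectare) 1.536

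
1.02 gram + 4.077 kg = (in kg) 4.078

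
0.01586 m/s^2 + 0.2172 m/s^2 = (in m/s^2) 0.2331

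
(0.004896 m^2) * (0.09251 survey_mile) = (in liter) 728.9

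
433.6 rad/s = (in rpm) 4141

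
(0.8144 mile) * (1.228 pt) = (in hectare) 5.678e-05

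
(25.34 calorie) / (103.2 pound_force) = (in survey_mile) 0.0001435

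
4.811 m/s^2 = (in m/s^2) 4.811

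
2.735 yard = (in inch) 98.46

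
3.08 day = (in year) 0.008438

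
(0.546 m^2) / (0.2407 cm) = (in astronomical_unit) 1.516e-09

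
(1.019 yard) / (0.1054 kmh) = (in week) 5.262e-05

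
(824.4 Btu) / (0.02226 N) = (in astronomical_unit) 0.0002612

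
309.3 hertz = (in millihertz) 3.093e+05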